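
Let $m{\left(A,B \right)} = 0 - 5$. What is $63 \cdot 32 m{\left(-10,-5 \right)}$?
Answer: $-10080$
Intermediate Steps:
$m{\left(A,B \right)} = -5$ ($m{\left(A,B \right)} = 0 - 5 = -5$)
$63 \cdot 32 m{\left(-10,-5 \right)} = 63 \cdot 32 \left(-5\right) = 2016 \left(-5\right) = -10080$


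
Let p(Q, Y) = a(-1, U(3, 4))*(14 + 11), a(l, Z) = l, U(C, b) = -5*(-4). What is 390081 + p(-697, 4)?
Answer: 390056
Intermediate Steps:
U(C, b) = 20
p(Q, Y) = -25 (p(Q, Y) = -(14 + 11) = -1*25 = -25)
390081 + p(-697, 4) = 390081 - 25 = 390056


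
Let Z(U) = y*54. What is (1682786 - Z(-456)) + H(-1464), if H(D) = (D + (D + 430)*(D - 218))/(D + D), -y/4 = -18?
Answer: 1228518905/732 ≈ 1.6783e+6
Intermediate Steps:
y = 72 (y = -4*(-18) = 72)
Z(U) = 3888 (Z(U) = 72*54 = 3888)
H(D) = (D + (-218 + D)*(430 + D))/(2*D) (H(D) = (D + (430 + D)*(-218 + D))/((2*D)) = (D + (-218 + D)*(430 + D))*(1/(2*D)) = (D + (-218 + D)*(430 + D))/(2*D))
(1682786 - Z(-456)) + H(-1464) = (1682786 - 1*3888) + (½)*(-93740 - 1464*(213 - 1464))/(-1464) = (1682786 - 3888) + (½)*(-1/1464)*(-93740 - 1464*(-1251)) = 1678898 + (½)*(-1/1464)*(-93740 + 1831464) = 1678898 + (½)*(-1/1464)*1737724 = 1678898 - 434431/732 = 1228518905/732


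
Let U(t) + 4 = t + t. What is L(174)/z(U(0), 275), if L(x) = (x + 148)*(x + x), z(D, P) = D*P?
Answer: -28014/275 ≈ -101.87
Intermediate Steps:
U(t) = -4 + 2*t (U(t) = -4 + (t + t) = -4 + 2*t)
L(x) = 2*x*(148 + x) (L(x) = (148 + x)*(2*x) = 2*x*(148 + x))
L(174)/z(U(0), 275) = (2*174*(148 + 174))/(((-4 + 2*0)*275)) = (2*174*322)/(((-4 + 0)*275)) = 112056/((-4*275)) = 112056/(-1100) = 112056*(-1/1100) = -28014/275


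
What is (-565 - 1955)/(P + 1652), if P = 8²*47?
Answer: -126/233 ≈ -0.54077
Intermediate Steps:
P = 3008 (P = 64*47 = 3008)
(-565 - 1955)/(P + 1652) = (-565 - 1955)/(3008 + 1652) = -2520/4660 = -2520*1/4660 = -126/233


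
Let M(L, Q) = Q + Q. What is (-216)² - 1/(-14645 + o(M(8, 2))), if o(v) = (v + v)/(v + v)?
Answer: 683230465/14644 ≈ 46656.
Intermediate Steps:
M(L, Q) = 2*Q
o(v) = 1 (o(v) = (2*v)/((2*v)) = (2*v)*(1/(2*v)) = 1)
(-216)² - 1/(-14645 + o(M(8, 2))) = (-216)² - 1/(-14645 + 1) = 46656 - 1/(-14644) = 46656 - 1*(-1/14644) = 46656 + 1/14644 = 683230465/14644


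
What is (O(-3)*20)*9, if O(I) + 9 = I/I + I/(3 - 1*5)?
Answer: -1170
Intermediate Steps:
O(I) = -8 - I/2 (O(I) = -9 + (I/I + I/(3 - 1*5)) = -9 + (1 + I/(3 - 5)) = -9 + (1 + I/(-2)) = -9 + (1 + I*(-½)) = -9 + (1 - I/2) = -8 - I/2)
(O(-3)*20)*9 = ((-8 - ½*(-3))*20)*9 = ((-8 + 3/2)*20)*9 = -13/2*20*9 = -130*9 = -1170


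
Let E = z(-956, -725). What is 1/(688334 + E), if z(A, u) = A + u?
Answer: 1/686653 ≈ 1.4563e-6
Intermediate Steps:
E = -1681 (E = -956 - 725 = -1681)
1/(688334 + E) = 1/(688334 - 1681) = 1/686653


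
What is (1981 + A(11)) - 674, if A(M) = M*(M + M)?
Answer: 1549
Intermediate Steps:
A(M) = 2*M² (A(M) = M*(2*M) = 2*M²)
(1981 + A(11)) - 674 = (1981 + 2*11²) - 674 = (1981 + 2*121) - 674 = (1981 + 242) - 674 = 2223 - 674 = 1549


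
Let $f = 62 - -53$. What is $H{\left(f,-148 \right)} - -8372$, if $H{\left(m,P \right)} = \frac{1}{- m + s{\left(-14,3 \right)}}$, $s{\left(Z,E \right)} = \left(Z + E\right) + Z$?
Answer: $\frac{1172079}{140} \approx 8372.0$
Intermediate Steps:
$s{\left(Z,E \right)} = E + 2 Z$ ($s{\left(Z,E \right)} = \left(E + Z\right) + Z = E + 2 Z$)
$f = 115$ ($f = 62 + 53 = 115$)
$H{\left(m,P \right)} = \frac{1}{-25 - m}$ ($H{\left(m,P \right)} = \frac{1}{- m + \left(3 + 2 \left(-14\right)\right)} = \frac{1}{- m + \left(3 - 28\right)} = \frac{1}{- m - 25} = \frac{1}{-25 - m}$)
$H{\left(f,-148 \right)} - -8372 = - \frac{1}{25 + 115} - -8372 = - \frac{1}{140} + 8372 = \frac{1172079}{140}$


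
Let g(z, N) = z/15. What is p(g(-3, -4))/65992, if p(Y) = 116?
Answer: 29/16498 ≈ 0.0017578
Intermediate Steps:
g(z, N) = z/15 (g(z, N) = z*(1/15) = z/15)
p(g(-3, -4))/65992 = 116/65992 = 116*(1/65992) = 29/16498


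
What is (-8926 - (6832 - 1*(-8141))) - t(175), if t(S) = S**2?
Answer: -54524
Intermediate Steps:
(-8926 - (6832 - 1*(-8141))) - t(175) = (-8926 - (6832 - 1*(-8141))) - 1*175**2 = (-8926 - (6832 + 8141)) - 1*30625 = (-8926 - 1*14973) - 30625 = (-8926 - 14973) - 30625 = -23899 - 30625 = -54524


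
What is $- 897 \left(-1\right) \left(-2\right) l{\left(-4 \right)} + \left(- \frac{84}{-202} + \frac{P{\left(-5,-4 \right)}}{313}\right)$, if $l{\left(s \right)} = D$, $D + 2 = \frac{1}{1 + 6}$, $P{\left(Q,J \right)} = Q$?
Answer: $\frac{737366873}{221291} \approx 3332.1$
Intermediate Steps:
$D = - \frac{13}{7}$ ($D = -2 + \frac{1}{1 + 6} = -2 + \frac{1}{7} = - \frac{13}{7} \approx -1.8571$)
$l{\left(s \right)} = - \frac{13}{7}$
$- 897 \left(-1\right) \left(-2\right) l{\left(-4 \right)} + \left(- \frac{84}{-202} + \frac{P{\left(-5,-4 \right)}}{313}\right) = - 897 \left(-1\right) \left(-2\right) \left(- \frac{13}{7}\right) - \left(- \frac{42}{101} + \frac{5}{313}\right) = - 897 \cdot 2 \left(- \frac{13}{7}\right) - - \frac{12641}{31613} = \left(-897\right) \left(- \frac{26}{7}\right) + \left(\frac{42}{101} - \frac{5}{313}\right) = \frac{23322}{7} + \frac{12641}{31613} = \frac{737366873}{221291}$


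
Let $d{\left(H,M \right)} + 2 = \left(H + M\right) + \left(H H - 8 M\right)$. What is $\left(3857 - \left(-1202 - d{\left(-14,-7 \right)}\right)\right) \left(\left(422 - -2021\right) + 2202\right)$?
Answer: $24562760$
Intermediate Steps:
$d{\left(H,M \right)} = -2 + H + H^{2} - 7 M$ ($d{\left(H,M \right)} = -2 + \left(\left(H + M\right) + \left(H H - 8 M\right)\right) = -2 + \left(\left(H + M\right) + \left(H^{2} - 8 M\right)\right) = -2 + \left(H + H^{2} - 7 M\right) = -2 + H + H^{2} - 7 M$)
$\left(3857 - \left(-1202 - d{\left(-14,-7 \right)}\right)\right) \left(\left(422 - -2021\right) + 2202\right) = \left(3857 + \left(\left(\left(-2 - 14 + \left(-14\right)^{2} - -49\right) + 1330\right) - 128\right)\right) \left(\left(422 - -2021\right) + 2202\right) = \left(3857 + \left(\left(\left(-2 - 14 + 196 + 49\right) + 1330\right) - 128\right)\right) \left(\left(422 + 2021\right) + 2202\right) = \left(3857 + \left(\left(229 + 1330\right) - 128\right)\right) \left(2443 + 2202\right) = \left(3857 + \left(1559 - 128\right)\right) 4645 = \left(3857 + 1431\right) 4645 = 5288 \cdot 4645 = 24562760$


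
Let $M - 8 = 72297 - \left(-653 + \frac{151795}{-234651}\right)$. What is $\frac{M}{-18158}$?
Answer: $- \frac{17119819453}{4260792858} \approx -4.018$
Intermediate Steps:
$M = \frac{17119819453}{234651}$ ($M = 8 + \left(72297 - \left(-653 + \frac{151795}{-234651}\right)\right) = 8 + \left(72297 - \left(-653 + 151795 \left(- \frac{1}{234651}\right)\right)\right) = 8 + \left(72297 - \left(-653 - \frac{151795}{234651}\right)\right) = 8 + \left(72297 - - \frac{153378898}{234651}\right) = 8 + \left(72297 + \frac{153378898}{234651}\right) = 8 + \frac{17117942245}{234651} = \frac{17119819453}{234651} \approx 72959.0$)
$\frac{M}{-18158} = \frac{17119819453}{234651 \left(-18158\right)} = \frac{17119819453}{234651} \left(- \frac{1}{18158}\right) = - \frac{17119819453}{4260792858}$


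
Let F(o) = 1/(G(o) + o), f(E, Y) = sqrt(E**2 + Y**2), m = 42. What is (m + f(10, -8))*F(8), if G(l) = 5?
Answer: 42/13 + 2*sqrt(41)/13 ≈ 4.2159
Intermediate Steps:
F(o) = 1/(5 + o)
(m + f(10, -8))*F(8) = (42 + sqrt(10**2 + (-8)**2))/(5 + 8) = (42 + sqrt(100 + 64))/13 = (42 + sqrt(164))*(1/13) = (42 + 2*sqrt(41))*(1/13) = 42/13 + 2*sqrt(41)/13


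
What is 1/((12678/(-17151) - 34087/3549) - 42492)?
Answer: -20289633/862356958889 ≈ -2.3528e-5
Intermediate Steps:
1/((12678/(-17151) - 34087/3549) - 42492) = 1/((12678*(-1/17151) - 34087*1/3549) - 42492) = 1/((-4226/5717 - 34087/3549) - 42492) = 1/(-209873453/20289633 - 42492) = 1/(-862356958889/20289633) = -20289633/862356958889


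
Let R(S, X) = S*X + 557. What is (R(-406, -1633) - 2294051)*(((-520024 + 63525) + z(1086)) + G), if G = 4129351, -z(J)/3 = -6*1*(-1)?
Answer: -5988541145664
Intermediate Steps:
z(J) = -18 (z(J) = -3*(-6*1)*(-1) = -(-18)*(-1) = -3*6 = -18)
R(S, X) = 557 + S*X
(R(-406, -1633) - 2294051)*(((-520024 + 63525) + z(1086)) + G) = ((557 - 406*(-1633)) - 2294051)*(((-520024 + 63525) - 18) + 4129351) = ((557 + 662998) - 2294051)*((-456499 - 18) + 4129351) = (663555 - 2294051)*(-456517 + 4129351) = -1630496*3672834 = -5988541145664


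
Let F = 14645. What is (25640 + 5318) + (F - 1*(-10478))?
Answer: 56081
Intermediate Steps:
(25640 + 5318) + (F - 1*(-10478)) = (25640 + 5318) + (14645 - 1*(-10478)) = 30958 + (14645 + 10478) = 30958 + 25123 = 56081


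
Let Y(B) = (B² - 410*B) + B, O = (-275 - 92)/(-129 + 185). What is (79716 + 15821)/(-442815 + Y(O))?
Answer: -299604032/1380127383 ≈ -0.21708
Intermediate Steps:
O = -367/56 ≈ -6.5536
Y(B) = B² - 409*B
(79716 + 15821)/(-442815 + Y(O)) = (79716 + 15821)/(-442815 - 367*(-409 - 367/56)/56) = 95537/(-442815 - 367/56*(-23271/56)) = 95537/(-442815 + 8540457/3136) = 95537/(-1380127383/3136) = 95537*(-3136/1380127383) = -299604032/1380127383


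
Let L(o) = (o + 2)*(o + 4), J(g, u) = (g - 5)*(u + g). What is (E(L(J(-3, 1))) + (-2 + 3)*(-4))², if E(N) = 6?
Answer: 4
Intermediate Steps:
J(g, u) = (-5 + g)*(g + u)
L(o) = (2 + o)*(4 + o)
(E(L(J(-3, 1))) + (-2 + 3)*(-4))² = (6 + (-2 + 3)*(-4))² = (6 + 1*(-4))² = (6 - 4)² = 2² = 4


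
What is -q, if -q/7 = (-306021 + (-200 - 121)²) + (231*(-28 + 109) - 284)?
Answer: -1291871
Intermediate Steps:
q = 1291871 (q = -7*((-306021 + (-200 - 121)²) + (231*(-28 + 109) - 284)) = -7*((-306021 + (-321)²) + (231*81 - 284)) = -7*((-306021 + 103041) + (18711 - 284)) = -7*(-202980 + 18427) = -7*(-184553) = 1291871)
-q = -1*1291871 = -1291871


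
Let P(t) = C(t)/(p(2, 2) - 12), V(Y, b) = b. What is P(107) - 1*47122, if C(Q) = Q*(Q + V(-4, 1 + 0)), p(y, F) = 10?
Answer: -52900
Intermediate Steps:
C(Q) = Q*(1 + Q) (C(Q) = Q*(Q + (1 + 0)) = Q*(Q + 1) = Q*(1 + Q))
P(t) = -t*(1 + t)/2 (P(t) = (t*(1 + t))/(10 - 12) = (t*(1 + t))/(-2) = (t*(1 + t))*(-½) = -t*(1 + t)/2)
P(107) - 1*47122 = -½*107*(1 + 107) - 1*47122 = -½*107*108 - 47122 = -5778 - 47122 = -52900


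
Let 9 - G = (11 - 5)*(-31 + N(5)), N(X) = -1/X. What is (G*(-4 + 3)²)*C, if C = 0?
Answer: 0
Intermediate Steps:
G = 981/5 (G = 9 - (11 - 5)*(-31 - 1/5) = 9 - 6*(-31 - 1*⅕) = 9 - 6*(-31 - ⅕) = 9 - 6*(-156)/5 = 9 - 1*(-936/5) = 9 + 936/5 = 981/5 ≈ 196.20)
(G*(-4 + 3)²)*C = (981*(-4 + 3)²/5)*0 = ((981/5)*(-1)²)*0 = ((981/5)*1)*0 = (981/5)*0 = 0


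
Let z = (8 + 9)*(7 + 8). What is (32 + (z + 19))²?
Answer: 93636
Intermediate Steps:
z = 255 (z = 17*15 = 255)
(32 + (z + 19))² = (32 + (255 + 19))² = (32 + 274)² = 306² = 93636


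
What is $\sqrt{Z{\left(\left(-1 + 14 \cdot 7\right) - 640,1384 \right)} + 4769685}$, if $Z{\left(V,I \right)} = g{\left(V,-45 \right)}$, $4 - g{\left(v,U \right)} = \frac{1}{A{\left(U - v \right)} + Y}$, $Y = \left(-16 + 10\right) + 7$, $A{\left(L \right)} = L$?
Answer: $\frac{\sqrt{1187657330190}}{499} \approx 2184.0$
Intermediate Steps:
$Y = 1$ ($Y = -6 + 7 = 1$)
$g{\left(v,U \right)} = 4 - \frac{1}{1 + U - v}$ ($g{\left(v,U \right)} = 4 - \frac{1}{\left(U - v\right) + 1} = 4 - \frac{1}{1 + U - v}$)
$Z{\left(V,I \right)} = \frac{-177 - 4 V}{-44 - V}$ ($Z{\left(V,I \right)} = \frac{3 - 4 V + 4 \left(-45\right)}{1 - 45 - V} = \frac{3 - 4 V - 180}{-44 - V} = \frac{-177 - 4 V}{-44 - V}$)
$\sqrt{Z{\left(\left(-1 + 14 \cdot 7\right) - 640,1384 \right)} + 4769685} = \sqrt{\frac{177 + 4 \left(\left(-1 + 14 \cdot 7\right) - 640\right)}{44 + \left(\left(-1 + 14 \cdot 7\right) - 640\right)} + 4769685} = \sqrt{\frac{177 + 4 \left(\left(-1 + 98\right) - 640\right)}{44 + \left(\left(-1 + 98\right) - 640\right)} + 4769685} = \sqrt{\frac{177 + 4 \left(97 - 640\right)}{44 + \left(97 - 640\right)} + 4769685} = \sqrt{\frac{177 + 4 \left(-543\right)}{44 - 543} + 4769685} = \sqrt{\frac{177 - 2172}{-499} + 4769685} = \sqrt{\left(- \frac{1}{499}\right) \left(-1995\right) + 4769685} = \sqrt{\frac{1995}{499} + 4769685} = \sqrt{\frac{2380074810}{499}} = \frac{\sqrt{1187657330190}}{499}$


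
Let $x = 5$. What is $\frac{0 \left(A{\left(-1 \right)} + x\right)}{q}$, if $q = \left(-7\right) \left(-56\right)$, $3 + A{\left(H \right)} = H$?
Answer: $0$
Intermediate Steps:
$A{\left(H \right)} = -3 + H$
$q = 392$
$\frac{0 \left(A{\left(-1 \right)} + x\right)}{q} = \frac{0 \left(\left(-3 - 1\right) + 5\right)}{392} = 0 \left(-4 + 5\right) \frac{1}{392} = 0 \cdot 1 \cdot \frac{1}{392} = 0 \cdot \frac{1}{392} = 0$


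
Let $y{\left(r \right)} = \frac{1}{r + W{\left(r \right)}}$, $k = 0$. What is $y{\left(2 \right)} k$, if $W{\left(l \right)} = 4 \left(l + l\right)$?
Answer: $0$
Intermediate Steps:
$W{\left(l \right)} = 8 l$ ($W{\left(l \right)} = 4 \cdot 2 l = 8 l$)
$y{\left(r \right)} = \frac{1}{9 r}$ ($y{\left(r \right)} = \frac{1}{r + 8 r} = \frac{1}{9 r}$)
$y{\left(2 \right)} k = \frac{1}{9 \cdot 2} \cdot 0 = \frac{1}{9} \cdot \frac{1}{2} \cdot 0 = \frac{1}{18} \cdot 0 = 0$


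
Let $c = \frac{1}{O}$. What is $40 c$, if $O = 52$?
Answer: $\frac{10}{13} \approx 0.76923$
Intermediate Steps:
$c = \frac{1}{52} \approx 0.019231$
$40 c = 40 \cdot \frac{1}{52} = \frac{10}{13}$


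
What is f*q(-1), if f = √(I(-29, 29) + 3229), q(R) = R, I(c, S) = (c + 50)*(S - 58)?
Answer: -2*√655 ≈ -51.186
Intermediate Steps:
I(c, S) = (-58 + S)*(50 + c) (I(c, S) = (50 + c)*(-58 + S) = (-58 + S)*(50 + c))
f = 2*√655 (f = √((-2900 - 58*(-29) + 50*29 + 29*(-29)) + 3229) = √((-2900 + 1682 + 1450 - 841) + 3229) = √(-609 + 3229) = √2620 = 2*√655 ≈ 51.186)
f*q(-1) = (2*√655)*(-1) = -2*√655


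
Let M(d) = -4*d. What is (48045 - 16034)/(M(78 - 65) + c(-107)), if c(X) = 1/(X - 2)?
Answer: -3489199/5669 ≈ -615.49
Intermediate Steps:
c(X) = 1/(-2 + X)
(48045 - 16034)/(M(78 - 65) + c(-107)) = (48045 - 16034)/(-4*(78 - 65) + 1/(-2 - 107)) = 32011/(-4*13 + 1/(-109)) = 32011/(-52 - 1/109) = 32011/(-5669/109) = 32011*(-109/5669) = -3489199/5669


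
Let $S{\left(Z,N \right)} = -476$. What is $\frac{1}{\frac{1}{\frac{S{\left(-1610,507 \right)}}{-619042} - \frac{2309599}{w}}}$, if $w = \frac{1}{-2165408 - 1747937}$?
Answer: $\frac{2797530561145394493}{309521} \approx 9.0383 \cdot 10^{12}$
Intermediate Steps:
$w = - \frac{1}{3913345}$ ($w = \frac{1}{-3913345} = - \frac{1}{3913345} \approx -2.5554 \cdot 10^{-7}$)
$\frac{1}{\frac{1}{\frac{S{\left(-1610,507 \right)}}{-619042} - \frac{2309599}{w}}} = \frac{1}{\frac{1}{- \frac{476}{-619042} - \frac{2309599}{- \frac{1}{3913345}}}} = \frac{1}{\frac{1}{\left(-476\right) \left(- \frac{1}{619042}\right) - -9038257698655}} = \frac{1}{\frac{1}{\frac{238}{309521} + 9038257698655}} = \frac{1}{\frac{1}{\frac{2797530561145394493}{309521}}} = \frac{1}{\frac{309521}{2797530561145394493}} = \frac{2797530561145394493}{309521}$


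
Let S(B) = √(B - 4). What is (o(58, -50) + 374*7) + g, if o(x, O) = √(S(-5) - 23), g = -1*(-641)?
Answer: 3259 + √(-23 + 3*I) ≈ 3259.3 + 4.806*I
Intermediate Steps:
S(B) = √(-4 + B)
g = 641
o(x, O) = √(-23 + 3*I) (o(x, O) = √(√(-4 - 5) - 23) = √(√(-9) - 23) = √(3*I - 23) = √(-23 + 3*I))
(o(58, -50) + 374*7) + g = (√(-23 + 3*I) + 374*7) + 641 = (√(-23 + 3*I) + 2618) + 641 = (2618 + √(-23 + 3*I)) + 641 = 3259 + √(-23 + 3*I)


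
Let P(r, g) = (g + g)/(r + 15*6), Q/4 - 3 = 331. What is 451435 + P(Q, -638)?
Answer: 321872517/713 ≈ 4.5143e+5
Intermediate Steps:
Q = 1336 (Q = 12 + 4*331 = 12 + 1324 = 1336)
P(r, g) = 2*g/(90 + r) (P(r, g) = (2*g)/(r + 90) = (2*g)/(90 + r) = 2*g/(90 + r))
451435 + P(Q, -638) = 451435 + 2*(-638)/(90 + 1336) = 451435 + 2*(-638)/1426 = 451435 + 2*(-638)*(1/1426) = 451435 - 638/713 = 321872517/713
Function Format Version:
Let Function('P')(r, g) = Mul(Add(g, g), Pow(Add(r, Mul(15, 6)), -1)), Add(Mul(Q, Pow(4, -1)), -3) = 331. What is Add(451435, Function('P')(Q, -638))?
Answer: Rational(321872517, 713) ≈ 4.5143e+5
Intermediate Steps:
Q = 1336 (Q = Add(12, Mul(4, 331)) = Add(12, 1324) = 1336)
Function('P')(r, g) = Mul(2, g, Pow(Add(90, r), -1)) (Function('P')(r, g) = Mul(Mul(2, g), Pow(Add(r, 90), -1)) = Mul(Mul(2, g), Pow(Add(90, r), -1)) = Mul(2, g, Pow(Add(90, r), -1)))
Add(451435, Function('P')(Q, -638)) = Add(451435, Mul(2, -638, Pow(Add(90, 1336), -1))) = Add(451435, Mul(2, -638, Pow(1426, -1))) = Add(451435, Mul(2, -638, Rational(1, 1426))) = Add(451435, Rational(-638, 713)) = Rational(321872517, 713)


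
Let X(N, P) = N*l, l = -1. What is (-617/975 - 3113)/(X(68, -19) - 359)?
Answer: 3035792/416325 ≈ 7.2919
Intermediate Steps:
X(N, P) = -N (X(N, P) = N*(-1) = -N)
(-617/975 - 3113)/(X(68, -19) - 359) = (-617/975 - 3113)/(-1*68 - 359) = (-617*1/975 - 3113)/(-68 - 359) = (-617/975 - 3113)/(-427) = -3035792/975*(-1/427) = 3035792/416325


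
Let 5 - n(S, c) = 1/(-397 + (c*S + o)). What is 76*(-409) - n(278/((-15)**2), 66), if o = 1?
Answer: -733203051/23584 ≈ -31089.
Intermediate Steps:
n(S, c) = 5 - 1/(-396 + S*c) (n(S, c) = 5 - 1/(-397 + (c*S + 1)) = 5 - 1/(-397 + (S*c + 1)) = 5 - 1/(-397 + (1 + S*c)) = 5 - 1/(-396 + S*c))
76*(-409) - n(278/((-15)**2), 66) = 76*(-409) - (-1981 + 5*(278/((-15)**2))*66)/(-396 + (278/((-15)**2))*66) = -31084 - (-1981 + 5*(278/225)*66)/(-396 + (278/225)*66) = -31084 - (-1981 + 6116/15)/(-396 + 6116/75) = -31084 - (-23599)/((-23584/75)*15) = -31084 - (-75)*(-23599)/(23584*15) = -31084 - 1*117995/23584 = -31084 - 117995/23584 = -733203051/23584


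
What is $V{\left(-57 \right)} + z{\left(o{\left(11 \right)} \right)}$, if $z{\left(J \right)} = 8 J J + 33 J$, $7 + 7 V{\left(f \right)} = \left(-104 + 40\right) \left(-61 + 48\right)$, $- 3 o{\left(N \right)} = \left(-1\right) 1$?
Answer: $\frac{8174}{63} \approx 129.75$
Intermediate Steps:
$o{\left(N \right)} = \frac{1}{3}$ ($o{\left(N \right)} = - \frac{\left(-1\right) 1}{3} = \left(- \frac{1}{3}\right) \left(-1\right) = \frac{1}{3}$)
$V{\left(f \right)} = \frac{825}{7}$ ($V{\left(f \right)} = -1 + \frac{\left(-104 + 40\right) \left(-61 + 48\right)}{7} = -1 + \frac{\left(-64\right) \left(-13\right)}{7} = -1 + \frac{1}{7} \cdot 832 = -1 + \frac{832}{7} = \frac{825}{7}$)
$z{\left(J \right)} = 8 J^{2} + 33 J$
$V{\left(-57 \right)} + z{\left(o{\left(11 \right)} \right)} = \frac{825}{7} + \frac{33 + 8 \cdot \frac{1}{3}}{3} = \frac{825}{7} + \frac{33 + \frac{8}{3}}{3} = \frac{825}{7} + \frac{1}{3} \cdot \frac{107}{3} = \frac{825}{7} + \frac{107}{9} = \frac{8174}{63}$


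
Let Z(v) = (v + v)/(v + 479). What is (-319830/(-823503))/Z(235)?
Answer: 7611954/12901547 ≈ 0.59000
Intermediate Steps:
Z(v) = 2*v/(479 + v) (Z(v) = (2*v)/(479 + v) = 2*v/(479 + v))
(-319830/(-823503))/Z(235) = (-319830/(-823503))/((2*235/(479 + 235))) = (-319830*(-1/823503))/((2*235/714)) = 106610/(274501*((2*235*(1/714)))) = 106610/(274501*(235/357)) = (106610/274501)*(357/235) = 7611954/12901547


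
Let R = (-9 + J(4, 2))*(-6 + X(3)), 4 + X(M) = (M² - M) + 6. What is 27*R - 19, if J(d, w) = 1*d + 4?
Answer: -73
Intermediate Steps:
J(d, w) = 4 + d (J(d, w) = d + 4 = 4 + d)
X(M) = 2 + M² - M (X(M) = -4 + ((M² - M) + 6) = -4 + (6 + M² - M) = 2 + M² - M)
R = -2 (R = (-9 + (4 + 4))*(-6 + (2 + 3² - 1*3)) = (-9 + 8)*(-6 + (2 + 9 - 3)) = -(-6 + 8) = -1*2 = -2)
27*R - 19 = 27*(-2) - 19 = -54 - 19 = -73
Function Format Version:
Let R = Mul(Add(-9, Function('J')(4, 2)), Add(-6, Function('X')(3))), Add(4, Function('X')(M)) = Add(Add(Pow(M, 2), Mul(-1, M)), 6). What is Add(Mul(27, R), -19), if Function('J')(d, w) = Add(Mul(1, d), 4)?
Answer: -73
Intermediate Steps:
Function('J')(d, w) = Add(4, d) (Function('J')(d, w) = Add(d, 4) = Add(4, d))
Function('X')(M) = Add(2, Pow(M, 2), Mul(-1, M)) (Function('X')(M) = Add(-4, Add(Add(Pow(M, 2), Mul(-1, M)), 6)) = Add(-4, Add(6, Pow(M, 2), Mul(-1, M))) = Add(2, Pow(M, 2), Mul(-1, M)))
R = -2 (R = Mul(Add(-9, Add(4, 4)), Add(-6, Add(2, Pow(3, 2), Mul(-1, 3)))) = Mul(Add(-9, 8), Add(-6, Add(2, 9, -3))) = Mul(-1, Add(-6, 8)) = Mul(-1, 2) = -2)
Add(Mul(27, R), -19) = Add(Mul(27, -2), -19) = Add(-54, -19) = -73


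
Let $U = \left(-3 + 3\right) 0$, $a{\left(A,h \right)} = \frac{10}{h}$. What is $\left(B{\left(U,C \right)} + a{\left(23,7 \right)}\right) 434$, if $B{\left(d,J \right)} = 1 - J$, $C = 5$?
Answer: $-1116$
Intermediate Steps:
$U = 0$ ($U = 0 \cdot 0 = 0$)
$\left(B{\left(U,C \right)} + a{\left(23,7 \right)}\right) 434 = \left(\left(1 - 5\right) + \frac{10}{7}\right) 434 = \left(\left(1 - 5\right) + 10 \cdot \frac{1}{7}\right) 434 = \left(-4 + \frac{10}{7}\right) 434 = \left(- \frac{18}{7}\right) 434 = -1116$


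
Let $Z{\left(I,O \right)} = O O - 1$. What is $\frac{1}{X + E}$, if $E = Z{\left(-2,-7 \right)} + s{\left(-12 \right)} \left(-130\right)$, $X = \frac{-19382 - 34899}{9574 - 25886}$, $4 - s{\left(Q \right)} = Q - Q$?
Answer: $- \frac{16312}{7644983} \approx -0.0021337$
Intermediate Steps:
$s{\left(Q \right)} = 4$ ($s{\left(Q \right)} = 4 - \left(Q - Q\right) = 4 - 0 = 4 + 0 = 4$)
$X = \frac{54281}{16312}$ ($X = - \frac{54281}{-16312} = \left(-54281\right) \left(- \frac{1}{16312}\right) = \frac{54281}{16312} \approx 3.3277$)
$Z{\left(I,O \right)} = -1 + O^{2}$ ($Z{\left(I,O \right)} = O^{2} - 1 = -1 + O^{2}$)
$E = -472$ ($E = \left(-1 + \left(-7\right)^{2}\right) + 4 \left(-130\right) = \left(-1 + 49\right) - 520 = 48 - 520 = -472$)
$\frac{1}{X + E} = \frac{1}{\frac{54281}{16312} - 472} = \frac{1}{- \frac{7644983}{16312}} = - \frac{16312}{7644983}$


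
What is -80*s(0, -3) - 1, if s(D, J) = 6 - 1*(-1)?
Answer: -561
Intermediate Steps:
s(D, J) = 7 (s(D, J) = 6 + 1 = 7)
-80*s(0, -3) - 1 = -80*7 - 1 = -40*14 - 1 = -560 - 1 = -561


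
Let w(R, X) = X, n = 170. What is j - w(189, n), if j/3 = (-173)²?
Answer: 89617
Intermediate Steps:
j = 89787 (j = 3*(-173)² = 3*29929 = 89787)
j - w(189, n) = 89787 - 1*170 = 89787 - 170 = 89617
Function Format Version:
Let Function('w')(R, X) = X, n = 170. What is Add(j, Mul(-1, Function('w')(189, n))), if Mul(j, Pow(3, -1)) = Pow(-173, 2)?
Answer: 89617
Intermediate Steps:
j = 89787 (j = Mul(3, Pow(-173, 2)) = Mul(3, 29929) = 89787)
Add(j, Mul(-1, Function('w')(189, n))) = Add(89787, Mul(-1, 170)) = Add(89787, -170) = 89617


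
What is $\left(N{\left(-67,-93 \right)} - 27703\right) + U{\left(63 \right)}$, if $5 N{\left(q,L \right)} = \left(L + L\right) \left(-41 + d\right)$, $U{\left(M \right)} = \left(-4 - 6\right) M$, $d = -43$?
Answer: $- \frac{126041}{5} \approx -25208.0$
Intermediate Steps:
$U{\left(M \right)} = - 10 M$
$N{\left(q,L \right)} = - \frac{168 L}{5}$ ($N{\left(q,L \right)} = \frac{\left(L + L\right) \left(-41 - 43\right)}{5} = \frac{2 L \left(-84\right)}{5} = \frac{\left(-168\right) L}{5} = - \frac{168 L}{5}$)
$\left(N{\left(-67,-93 \right)} - 27703\right) + U{\left(63 \right)} = \left(\left(- \frac{168}{5}\right) \left(-93\right) - 27703\right) - 630 = \left(\frac{15624}{5} - 27703\right) - 630 = - \frac{122891}{5} - 630 = - \frac{126041}{5}$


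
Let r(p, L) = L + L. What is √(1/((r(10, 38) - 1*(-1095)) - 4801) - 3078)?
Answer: I*√335194230/330 ≈ 55.48*I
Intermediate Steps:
r(p, L) = 2*L
√(1/((r(10, 38) - 1*(-1095)) - 4801) - 3078) = √(1/((2*38 - 1*(-1095)) - 4801) - 3078) = √(1/((76 + 1095) - 4801) - 3078) = √(1/(1171 - 4801) - 3078) = √(1/(-3630) - 3078) = √(-1/3630 - 3078) = √(-11173141/3630) = I*√335194230/330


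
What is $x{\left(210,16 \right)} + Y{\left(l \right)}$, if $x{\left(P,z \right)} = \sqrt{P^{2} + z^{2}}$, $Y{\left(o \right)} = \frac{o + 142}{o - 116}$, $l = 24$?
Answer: $- \frac{83}{46} + 2 \sqrt{11089} \approx 208.8$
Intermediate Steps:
$Y{\left(o \right)} = \frac{142 + o}{-116 + o}$
$x{\left(210,16 \right)} + Y{\left(l \right)} = \sqrt{210^{2} + 16^{2}} + \frac{142 + 24}{-116 + 24} = \sqrt{44100 + 256} + \frac{1}{-92} \cdot 166 = \sqrt{44356} - \frac{83}{46} = 2 \sqrt{11089} - \frac{83}{46} = - \frac{83}{46} + 2 \sqrt{11089}$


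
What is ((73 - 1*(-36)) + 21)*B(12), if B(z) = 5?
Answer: 650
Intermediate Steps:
((73 - 1*(-36)) + 21)*B(12) = ((73 - 1*(-36)) + 21)*5 = ((73 + 36) + 21)*5 = (109 + 21)*5 = 130*5 = 650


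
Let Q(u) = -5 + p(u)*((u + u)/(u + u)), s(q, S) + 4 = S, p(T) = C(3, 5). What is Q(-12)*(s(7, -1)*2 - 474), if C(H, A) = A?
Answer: 0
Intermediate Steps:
p(T) = 5
s(q, S) = -4 + S
Q(u) = 0 (Q(u) = -5 + 5*((u + u)/(u + u)) = -5 + 5*((2*u)/((2*u))) = -5 + 5*((2*u)*(1/(2*u))) = -5 + 5*1 = -5 + 5 = 0)
Q(-12)*(s(7, -1)*2 - 474) = 0*((-4 - 1)*2 - 474) = 0*(-5*2 - 474) = 0*(-10 - 474) = 0*(-484) = 0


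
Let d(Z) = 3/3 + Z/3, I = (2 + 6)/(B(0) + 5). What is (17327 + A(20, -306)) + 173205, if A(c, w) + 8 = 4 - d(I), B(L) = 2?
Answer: 4001059/21 ≈ 1.9053e+5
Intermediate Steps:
I = 8/7 (I = (2 + 6)/(2 + 5) = 8/7 ≈ 1.1429)
d(Z) = 1 + Z/3 (d(Z) = 3*(1/3) + Z*(1/3) = 1 + Z/3)
A(c, w) = -113/21 (A(c, w) = -8 + (4 - (1 + (1/3)*(8/7))) = -8 + (4 - (1 + 8/21)) = -8 + (4 - 1*29/21) = -8 + (4 - 29/21) = -8 + 55/21 = -113/21)
(17327 + A(20, -306)) + 173205 = (17327 - 113/21) + 173205 = 363754/21 + 173205 = 4001059/21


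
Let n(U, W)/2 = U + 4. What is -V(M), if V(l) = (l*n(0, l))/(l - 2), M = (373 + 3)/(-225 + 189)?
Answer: -47/7 ≈ -6.7143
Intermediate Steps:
n(U, W) = 8 + 2*U (n(U, W) = 2*(U + 4) = 2*(4 + U) = 8 + 2*U)
M = -94/9 (M = 376/(-36) = 376*(-1/36) = -94/9 ≈ -10.444)
V(l) = 8*l/(-2 + l) (V(l) = (l*(8 + 2*0))/(l - 2) = (l*(8 + 0))/(-2 + l) = (l*8)/(-2 + l) = (8*l)/(-2 + l) = 8*l/(-2 + l))
-V(M) = -8*(-94)/(9*(-2 - 94/9)) = -8*(-94)/(9*(-112/9)) = -8*(-94)*(-9)/(9*112) = -1*47/7 = -47/7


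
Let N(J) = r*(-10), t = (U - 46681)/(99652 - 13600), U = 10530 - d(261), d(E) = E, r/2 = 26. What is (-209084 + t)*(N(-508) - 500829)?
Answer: 2255084444280055/21513 ≈ 1.0482e+11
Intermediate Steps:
r = 52 (r = 2*26 = 52)
U = 10269 (U = 10530 - 1*261 = 10530 - 261 = 10269)
t = -9103/21513 (t = (10269 - 46681)/(99652 - 13600) = -36412/86052 = -36412*1/86052 = -9103/21513 ≈ -0.42314)
N(J) = -520 (N(J) = 52*(-10) = -520)
(-209084 + t)*(N(-508) - 500829) = (-209084 - 9103/21513)*(-520 - 500829) = -4498033195/21513*(-501349) = 2255084444280055/21513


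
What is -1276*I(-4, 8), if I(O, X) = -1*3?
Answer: 3828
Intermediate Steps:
I(O, X) = -3
-1276*I(-4, 8) = -1276*(-3) = 3828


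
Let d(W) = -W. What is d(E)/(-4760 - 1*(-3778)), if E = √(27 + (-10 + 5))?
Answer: √22/982 ≈ 0.0047764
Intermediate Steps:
E = √22 (E = √(27 - 5) = √22 ≈ 4.6904)
d(E)/(-4760 - 1*(-3778)) = (-√22)/(-4760 - 1*(-3778)) = (-√22)/(-4760 + 3778) = -√22/(-982) = -√22*(-1/982) = √22/982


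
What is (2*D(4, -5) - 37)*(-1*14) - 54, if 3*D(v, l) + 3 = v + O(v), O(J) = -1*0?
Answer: 1364/3 ≈ 454.67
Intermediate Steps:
O(J) = 0
D(v, l) = -1 + v/3 (D(v, l) = -1 + (v + 0)/3 = -1 + v/3)
(2*D(4, -5) - 37)*(-1*14) - 54 = (2*(-1 + (⅓)*4) - 37)*(-1*14) - 54 = (2*(-1 + 4/3) - 37)*(-14) - 54 = (2*(⅓) - 37)*(-14) - 54 = (⅔ - 37)*(-14) - 54 = -109/3*(-14) - 54 = 1526/3 - 54 = 1364/3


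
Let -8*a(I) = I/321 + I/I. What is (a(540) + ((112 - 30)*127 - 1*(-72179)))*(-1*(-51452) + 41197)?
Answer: 6550221391329/856 ≈ 7.6521e+9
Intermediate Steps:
a(I) = -1/8 - I/2568 (a(I) = -(I/321 + I/I)/8 = -(I*(1/321) + 1)/8 = -(I/321 + 1)/8 = -(1 + I/321)/8 = -1/8 - I/2568)
(a(540) + ((112 - 30)*127 - 1*(-72179)))*(-1*(-51452) + 41197) = ((-1/8 - 1/2568*540) + ((112 - 30)*127 - 1*(-72179)))*(-1*(-51452) + 41197) = ((-1/8 - 45/214) + (82*127 + 72179))*(51452 + 41197) = (-287/856 + (10414 + 72179))*92649 = (-287/856 + 82593)*92649 = (70699321/856)*92649 = 6550221391329/856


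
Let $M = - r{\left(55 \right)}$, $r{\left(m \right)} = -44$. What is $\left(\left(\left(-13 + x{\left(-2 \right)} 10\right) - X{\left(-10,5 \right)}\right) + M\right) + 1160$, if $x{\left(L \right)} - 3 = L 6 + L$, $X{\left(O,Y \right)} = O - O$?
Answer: $1081$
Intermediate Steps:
$X{\left(O,Y \right)} = 0$
$x{\left(L \right)} = 3 + 7 L$ ($x{\left(L \right)} = 3 + \left(L 6 + L\right) = 3 + \left(6 L + L\right) = 3 + 7 L$)
$M = 44$ ($M = \left(-1\right) \left(-44\right) = 44$)
$\left(\left(\left(-13 + x{\left(-2 \right)} 10\right) - X{\left(-10,5 \right)}\right) + M\right) + 1160 = \left(\left(\left(-13 + \left(3 + 7 \left(-2\right)\right) 10\right) - 0\right) + 44\right) + 1160 = \left(\left(\left(-13 + \left(3 - 14\right) 10\right) + 0\right) + 44\right) + 1160 = \left(\left(\left(-13 - 110\right) + 0\right) + 44\right) + 1160 = \left(\left(-123 + 0\right) + 44\right) + 1160 = \left(-123 + 44\right) + 1160 = -79 + 1160 = 1081$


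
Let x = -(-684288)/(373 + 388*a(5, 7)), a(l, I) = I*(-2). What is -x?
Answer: 684288/5059 ≈ 135.26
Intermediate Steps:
a(l, I) = -2*I
x = -684288/5059 (x = -(-684288)/(373 + 388*(-2*7)) = -(-684288)/(373 + 388*(-14)) = -(-684288)/(373 - 5432) = -(-684288)/(-5059) = -(-684288)*(-1)/5059 = -1*684288/5059 = -684288/5059 ≈ -135.26)
-x = -1*(-684288/5059) = 684288/5059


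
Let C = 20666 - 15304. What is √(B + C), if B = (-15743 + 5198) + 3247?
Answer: 44*I ≈ 44.0*I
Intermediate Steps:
C = 5362
B = -7298 (B = -10545 + 3247 = -7298)
√(B + C) = √(-7298 + 5362) = √(-1936) = 44*I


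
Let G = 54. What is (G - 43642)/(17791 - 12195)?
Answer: -10897/1399 ≈ -7.7891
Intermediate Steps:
(G - 43642)/(17791 - 12195) = (54 - 43642)/(17791 - 12195) = -43588/5596 = -43588*1/5596 = -10897/1399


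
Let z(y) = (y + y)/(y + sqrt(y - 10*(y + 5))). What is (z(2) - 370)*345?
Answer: 690*(-185*sqrt(17) + 184*I)/(sqrt(17) - I) ≈ -1.2761e+5 - 158.05*I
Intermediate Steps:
z(y) = 2*y/(y + sqrt(-50 - 9*y)) (z(y) = (2*y)/(y + sqrt(y - 10*(5 + y))) = (2*y)/(y + sqrt(y + (-50 - 10*y))) = (2*y)/(y + sqrt(-50 - 9*y)) = 2*y/(y + sqrt(-50 - 9*y)))
(z(2) - 370)*345 = (2*2/(2 + sqrt(-50 - 9*2)) - 370)*345 = (2*2/(2 + sqrt(-50 - 18)) - 370)*345 = (2*2/(2 + sqrt(-68)) - 370)*345 = (2*2/(2 + 2*I*sqrt(17)) - 370)*345 = (4/(2 + 2*I*sqrt(17)) - 370)*345 = (-370 + 4/(2 + 2*I*sqrt(17)))*345 = -127650 + 1380/(2 + 2*I*sqrt(17))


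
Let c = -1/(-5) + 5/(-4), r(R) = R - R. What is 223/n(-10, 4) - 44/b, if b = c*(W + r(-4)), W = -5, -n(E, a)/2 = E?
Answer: 1163/420 ≈ 2.7690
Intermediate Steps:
n(E, a) = -2*E
r(R) = 0
c = -21/20 (c = -1*(-1/5) + 5*(-1/4) = 1/5 - 5/4 = -21/20 ≈ -1.0500)
b = 21/4 (b = -21*(-5 + 0)/20 = -21/20*(-5) = 21/4 ≈ 5.2500)
223/n(-10, 4) - 44/b = 223/((-2*(-10))) - 44/21/4 = 223/20 - 44*4/21 = 223*(1/20) - 176/21 = 223/20 - 176/21 = 1163/420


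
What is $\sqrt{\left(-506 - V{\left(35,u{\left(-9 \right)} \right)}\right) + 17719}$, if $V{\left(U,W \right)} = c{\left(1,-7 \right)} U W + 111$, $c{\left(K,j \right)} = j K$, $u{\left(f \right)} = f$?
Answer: $\sqrt{14897} \approx 122.05$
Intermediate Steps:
$c{\left(K,j \right)} = K j$
$V{\left(U,W \right)} = 111 - 7 U W$ ($V{\left(U,W \right)} = 1 \left(-7\right) U W + 111 = - 7 U W + 111 = 111 - 7 U W$)
$\sqrt{\left(-506 - V{\left(35,u{\left(-9 \right)} \right)}\right) + 17719} = \sqrt{\left(-506 - \left(111 - 245 \left(-9\right)\right)\right) + 17719} = \sqrt{\left(-506 - \left(111 + 2205\right)\right) + 17719} = \sqrt{\left(-506 - 2316\right) + 17719} = \sqrt{-2822 + 17719} = \sqrt{14897}$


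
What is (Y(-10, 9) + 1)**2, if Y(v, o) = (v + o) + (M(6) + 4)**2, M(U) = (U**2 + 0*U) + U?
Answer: 4477456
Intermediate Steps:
M(U) = U + U**2 (M(U) = (U**2 + 0) + U = U**2 + U = U + U**2)
Y(v, o) = 2116 + o + v (Y(v, o) = (v + o) + (6*(1 + 6) + 4)**2 = (o + v) + (6*7 + 4)**2 = (o + v) + (42 + 4)**2 = (o + v) + 46**2 = (o + v) + 2116 = 2116 + o + v)
(Y(-10, 9) + 1)**2 = ((2116 + 9 - 10) + 1)**2 = (2115 + 1)**2 = 2116**2 = 4477456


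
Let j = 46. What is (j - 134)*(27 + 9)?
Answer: -3168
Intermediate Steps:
(j - 134)*(27 + 9) = (46 - 134)*(27 + 9) = -88*36 = -3168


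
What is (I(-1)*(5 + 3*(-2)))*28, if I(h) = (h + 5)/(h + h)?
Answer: 56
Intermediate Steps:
I(h) = (5 + h)/(2*h) (I(h) = (5 + h)/((2*h)) = (5 + h)*(1/(2*h)) = (5 + h)/(2*h))
(I(-1)*(5 + 3*(-2)))*28 = (((1/2)*(5 - 1)/(-1))*(5 + 3*(-2)))*28 = (((1/2)*(-1)*4)*(5 - 6))*28 = -2*(-1)*28 = 2*28 = 56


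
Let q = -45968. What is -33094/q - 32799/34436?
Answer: -46009931/197869256 ≈ -0.23253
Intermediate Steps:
-33094/q - 32799/34436 = -33094/(-45968) - 32799/34436 = -33094*(-1/45968) - 32799*1/34436 = 16547/22984 - 32799/34436 = -46009931/197869256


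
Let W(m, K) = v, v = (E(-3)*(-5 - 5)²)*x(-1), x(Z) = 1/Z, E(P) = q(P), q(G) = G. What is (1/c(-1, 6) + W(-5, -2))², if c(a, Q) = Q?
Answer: 3243601/36 ≈ 90100.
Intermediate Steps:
E(P) = P
v = 300 (v = -3*(-5 - 5)²/(-1) = -3*(-10)²*(-1) = -3*100*(-1) = -300*(-1) = 300)
W(m, K) = 300
(1/c(-1, 6) + W(-5, -2))² = (1/6 + 300)² = (⅙ + 300)² = (1801/6)² = 3243601/36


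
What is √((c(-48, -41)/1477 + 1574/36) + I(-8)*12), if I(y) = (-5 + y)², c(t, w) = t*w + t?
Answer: √162804886118/8862 ≈ 45.530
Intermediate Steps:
c(t, w) = t + t*w
√((c(-48, -41)/1477 + 1574/36) + I(-8)*12) = √((-48*(1 - 41)/1477 + 1574/36) + (-5 - 8)²*12) = √((-48*(-40)*(1/1477) + 1574*(1/36)) + (-13)²*12) = √((1920*(1/1477) + 787/18) + 169*12) = √((1920/1477 + 787/18) + 2028) = √(1196959/26586 + 2028) = √(55113367/26586) = √162804886118/8862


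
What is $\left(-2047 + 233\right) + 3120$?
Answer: $1306$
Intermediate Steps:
$\left(-2047 + 233\right) + 3120 = -1814 + 3120 = 1306$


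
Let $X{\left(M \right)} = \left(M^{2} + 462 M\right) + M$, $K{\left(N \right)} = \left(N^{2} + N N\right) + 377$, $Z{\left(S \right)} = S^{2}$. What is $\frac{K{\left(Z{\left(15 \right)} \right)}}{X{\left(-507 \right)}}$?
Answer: $\frac{101627}{22308} \approx 4.5556$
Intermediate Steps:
$K{\left(N \right)} = 377 + 2 N^{2}$ ($K{\left(N \right)} = \left(N^{2} + N^{2}\right) + 377 = 2 N^{2} + 377 = 377 + 2 N^{2}$)
$X{\left(M \right)} = M^{2} + 463 M$
$\frac{K{\left(Z{\left(15 \right)} \right)}}{X{\left(-507 \right)}} = \frac{377 + 2 \left(15^{2}\right)^{2}}{\left(-507\right) \left(463 - 507\right)} = \frac{377 + 2 \cdot 225^{2}}{\left(-507\right) \left(-44\right)} = \frac{377 + 2 \cdot 50625}{22308} = \left(377 + 101250\right) \frac{1}{22308} = 101627 \cdot \frac{1}{22308} = \frac{101627}{22308}$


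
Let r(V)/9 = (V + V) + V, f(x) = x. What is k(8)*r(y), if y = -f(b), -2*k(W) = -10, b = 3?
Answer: -405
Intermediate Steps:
k(W) = 5 (k(W) = -½*(-10) = 5)
y = -3 (y = -1*3 = -3)
r(V) = 27*V (r(V) = 9*((V + V) + V) = 9*(2*V + V) = 9*(3*V) = 27*V)
k(8)*r(y) = 5*(27*(-3)) = 5*(-81) = -405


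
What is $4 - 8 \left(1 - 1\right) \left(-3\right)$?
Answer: $4$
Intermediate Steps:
$4 - 8 \left(1 - 1\right) \left(-3\right) = 4 - 8 \cdot 0 \left(-3\right) = 4 - 0 = 4 + 0 = 4$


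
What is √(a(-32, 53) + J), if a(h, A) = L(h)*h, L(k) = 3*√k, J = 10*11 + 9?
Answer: √(119 - 384*I*√2) ≈ 18.37 - 14.781*I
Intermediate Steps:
J = 119 (J = 110 + 9 = 119)
a(h, A) = 3*h^(3/2) (a(h, A) = (3*√h)*h = 3*h^(3/2))
√(a(-32, 53) + J) = √(3*(-32)^(3/2) + 119) = √(3*(-128*I*√2) + 119) = √(-384*I*√2 + 119) = √(119 - 384*I*√2)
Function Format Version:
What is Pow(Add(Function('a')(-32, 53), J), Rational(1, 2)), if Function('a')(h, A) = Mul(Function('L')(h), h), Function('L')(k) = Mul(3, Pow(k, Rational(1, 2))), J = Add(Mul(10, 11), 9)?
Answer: Pow(Add(119, Mul(-384, I, Pow(2, Rational(1, 2)))), Rational(1, 2)) ≈ Add(18.370, Mul(-14.781, I))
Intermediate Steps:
J = 119 (J = Add(110, 9) = 119)
Function('a')(h, A) = Mul(3, Pow(h, Rational(3, 2))) (Function('a')(h, A) = Mul(Mul(3, Pow(h, Rational(1, 2))), h) = Mul(3, Pow(h, Rational(3, 2))))
Pow(Add(Function('a')(-32, 53), J), Rational(1, 2)) = Pow(Add(Mul(3, Pow(-32, Rational(3, 2))), 119), Rational(1, 2)) = Pow(Add(Mul(3, Mul(-128, I, Pow(2, Rational(1, 2)))), 119), Rational(1, 2)) = Pow(Add(Mul(-384, I, Pow(2, Rational(1, 2))), 119), Rational(1, 2)) = Pow(Add(119, Mul(-384, I, Pow(2, Rational(1, 2)))), Rational(1, 2))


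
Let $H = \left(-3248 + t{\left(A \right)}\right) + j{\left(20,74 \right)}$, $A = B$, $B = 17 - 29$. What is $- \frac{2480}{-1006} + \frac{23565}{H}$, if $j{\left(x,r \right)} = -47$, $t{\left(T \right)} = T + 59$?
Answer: $- \frac{7825675}{1633744} \approx -4.79$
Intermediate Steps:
$B = -12$
$A = -12$
$t{\left(T \right)} = 59 + T$
$H = -3248$ ($H = \left(-3248 + \left(59 - 12\right)\right) - 47 = \left(-3248 + 47\right) - 47 = -3201 - 47 = -3248$)
$- \frac{2480}{-1006} + \frac{23565}{H} = - \frac{2480}{-1006} + \frac{23565}{-3248} = \left(-2480\right) \left(- \frac{1}{1006}\right) + 23565 \left(- \frac{1}{3248}\right) = \frac{1240}{503} - \frac{23565}{3248} = - \frac{7825675}{1633744}$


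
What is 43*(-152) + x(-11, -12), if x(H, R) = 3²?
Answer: -6527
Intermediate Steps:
x(H, R) = 9
43*(-152) + x(-11, -12) = 43*(-152) + 9 = -6536 + 9 = -6527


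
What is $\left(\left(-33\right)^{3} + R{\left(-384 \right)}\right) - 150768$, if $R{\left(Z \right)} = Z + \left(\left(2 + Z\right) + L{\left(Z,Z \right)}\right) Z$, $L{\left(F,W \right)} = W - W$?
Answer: $-40401$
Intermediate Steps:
$L{\left(F,W \right)} = 0$
$R{\left(Z \right)} = Z + Z \left(2 + Z\right)$ ($R{\left(Z \right)} = Z + \left(\left(2 + Z\right) + 0\right) Z = Z + \left(2 + Z\right) Z = Z + Z \left(2 + Z\right)$)
$\left(\left(-33\right)^{3} + R{\left(-384 \right)}\right) - 150768 = \left(\left(-33\right)^{3} - 384 \left(3 - 384\right)\right) - 150768 = \left(-35937 - -146304\right) - 150768 = \left(-35937 + 146304\right) - 150768 = 110367 - 150768 = -40401$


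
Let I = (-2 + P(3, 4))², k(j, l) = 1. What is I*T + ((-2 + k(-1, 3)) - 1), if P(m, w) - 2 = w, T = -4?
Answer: -66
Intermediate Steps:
P(m, w) = 2 + w
I = 16 (I = (-2 + (2 + 4))² = (-2 + 6)² = 4² = 16)
I*T + ((-2 + k(-1, 3)) - 1) = 16*(-4) + ((-2 + 1) - 1) = -64 + (-1 - 1) = -64 - 2 = -66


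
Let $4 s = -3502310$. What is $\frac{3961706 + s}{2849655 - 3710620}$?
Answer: $- \frac{881751}{245990} \approx -3.5845$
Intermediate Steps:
$s = - \frac{1751155}{2}$ ($s = \frac{1}{4} \left(-3502310\right) = - \frac{1751155}{2} \approx -8.7558 \cdot 10^{5}$)
$\frac{3961706 + s}{2849655 - 3710620} = \frac{3961706 - \frac{1751155}{2}}{2849655 - 3710620} = \frac{6172257}{2 \left(-860965\right)} = \frac{6172257}{2} \left(- \frac{1}{860965}\right) = - \frac{881751}{245990}$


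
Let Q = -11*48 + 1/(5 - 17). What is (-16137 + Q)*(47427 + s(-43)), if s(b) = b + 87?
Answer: -9493298051/12 ≈ -7.9111e+8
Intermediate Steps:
s(b) = 87 + b
Q = -6337/12 (Q = -528 + 1/(-12) = -528 - 1/12 = -6337/12 ≈ -528.08)
(-16137 + Q)*(47427 + s(-43)) = (-16137 - 6337/12)*(47427 + (87 - 43)) = -199981*(47427 + 44)/12 = -199981/12*47471 = -9493298051/12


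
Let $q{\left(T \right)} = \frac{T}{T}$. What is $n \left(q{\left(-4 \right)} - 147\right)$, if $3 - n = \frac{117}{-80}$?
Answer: $- \frac{26061}{40} \approx -651.53$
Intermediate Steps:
$q{\left(T \right)} = 1$
$n = \frac{357}{80}$ ($n = 3 - \frac{117}{-80} = 3 - 117 \left(- \frac{1}{80}\right) = 3 - - \frac{117}{80} = 3 + \frac{117}{80} = \frac{357}{80} \approx 4.4625$)
$n \left(q{\left(-4 \right)} - 147\right) = \frac{357 \left(1 - 147\right)}{80} = \frac{357}{80} \left(-146\right) = - \frac{26061}{40}$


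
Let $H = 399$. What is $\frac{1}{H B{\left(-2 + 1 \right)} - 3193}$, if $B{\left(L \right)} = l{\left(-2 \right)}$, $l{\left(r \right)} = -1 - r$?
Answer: $- \frac{1}{2794} \approx -0.00035791$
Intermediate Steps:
$B{\left(L \right)} = 1$ ($B{\left(L \right)} = -1 - -2 = -1 + 2 = 1$)
$\frac{1}{H B{\left(-2 + 1 \right)} - 3193} = \frac{1}{399 \cdot 1 - 3193} = \frac{1}{399 - 3193} = \frac{1}{-2794} = - \frac{1}{2794}$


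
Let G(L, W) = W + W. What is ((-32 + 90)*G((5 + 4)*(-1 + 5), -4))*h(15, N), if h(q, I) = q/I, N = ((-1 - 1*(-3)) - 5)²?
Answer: -2320/3 ≈ -773.33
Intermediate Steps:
N = 9 (N = ((-1 + 3) - 5)² = (2 - 5)² = (-3)² = 9)
G(L, W) = 2*W
((-32 + 90)*G((5 + 4)*(-1 + 5), -4))*h(15, N) = ((-32 + 90)*(2*(-4)))*(15/9) = (58*(-8))*(15*(⅑)) = -464*5/3 = -2320/3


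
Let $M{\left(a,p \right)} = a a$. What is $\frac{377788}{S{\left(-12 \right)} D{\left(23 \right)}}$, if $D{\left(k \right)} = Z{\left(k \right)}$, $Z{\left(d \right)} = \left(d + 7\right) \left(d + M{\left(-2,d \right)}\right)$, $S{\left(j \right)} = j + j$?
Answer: $- \frac{94447}{4860} \approx -19.434$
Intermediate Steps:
$S{\left(j \right)} = 2 j$
$M{\left(a,p \right)} = a^{2}$
$Z{\left(d \right)} = \left(4 + d\right) \left(7 + d\right)$ ($Z{\left(d \right)} = \left(d + 7\right) \left(d + \left(-2\right)^{2}\right) = \left(7 + d\right) \left(d + 4\right) = \left(7 + d\right) \left(4 + d\right) = \left(4 + d\right) \left(7 + d\right)$)
$D{\left(k \right)} = 28 + k^{2} + 11 k$
$\frac{377788}{S{\left(-12 \right)} D{\left(23 \right)}} = \frac{377788}{2 \left(-12\right) \left(28 + 23^{2} + 11 \cdot 23\right)} = \frac{377788}{\left(-24\right) \left(28 + 529 + 253\right)} = \frac{377788}{\left(-24\right) 810} = \frac{377788}{-19440} = 377788 \left(- \frac{1}{19440}\right) = - \frac{94447}{4860}$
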